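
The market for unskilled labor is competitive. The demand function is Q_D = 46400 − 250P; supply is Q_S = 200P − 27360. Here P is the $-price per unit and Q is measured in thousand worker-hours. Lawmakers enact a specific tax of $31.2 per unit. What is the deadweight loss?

In inverse form: demand P = 185.6 − 0.004Q, supply P = 136.8 + 0.005Q.
Competitive equilibrium: 185.6 − 0.004Q = 136.8 + 0.005Q → Q* = 5422.2222, P* = 163.9111.
With the tax, the buyer price exceeds the seller price by 31.2: (185.6 − 0.004Q) − (136.8 + 0.005Q) = 31.2 → Q' = 1955.5556.
ΔQ = 5422.2222 − 1955.5556 = 3466.6666; the wedge equals the tax, 31.2.
Welfare loss = ½ × 3466.6666 × 31.2 = $54080 thousand.

$54080 thousand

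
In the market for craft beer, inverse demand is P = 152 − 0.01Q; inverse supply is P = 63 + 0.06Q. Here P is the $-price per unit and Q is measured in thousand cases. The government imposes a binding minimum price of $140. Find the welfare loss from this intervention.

$178.57 thousand

Competitive equilibrium: 152 − 0.01Q = 63 + 0.06Q → Q* = 1271.4286, P* = 139.2857.
At the floor P = 140, quantity demanded = (152 − 140)/0.01 = 1200.
Sellers' marginal cost at Q' = 1200: 63 + 0.06·1200 = 135.
ΔQ = 1271.4286 − 1200 = 71.4286; wedge = 140 − 135 = 5.
Welfare loss = ½ × 71.4286 × 5 = $178.57 thousand.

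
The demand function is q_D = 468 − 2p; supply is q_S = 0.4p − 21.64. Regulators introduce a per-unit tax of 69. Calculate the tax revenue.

2550.70

In inverse form: demand p = 234 − 0.5q, supply p = 54.1 + 2.5q.
Competitive equilibrium: 234 − 0.5q = 54.1 + 2.5q → q* = 59.9667, p* = 204.0167.
With the tax, the buyer price exceeds the seller price by 69: (234 − 0.5q) − (54.1 + 2.5q) = 69 → q' = 36.9667.
Tax revenue = 69 × 36.9667 = 2550.70.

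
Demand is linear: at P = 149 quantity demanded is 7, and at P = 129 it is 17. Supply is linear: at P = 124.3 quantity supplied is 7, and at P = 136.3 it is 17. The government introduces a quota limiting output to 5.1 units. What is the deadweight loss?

Demand slope = (129 − 149)/(17 − 7) = −2, so P = 163 − 2Q.
Supply slope = (136.3 − 124.3)/(17 − 7) = 1.2, so P = 115.9 + 1.2Q.
Competitive equilibrium: 163 − 2Q = 115.9 + 1.2Q → Q* = 14.7188, P* = 133.5625.
At Q = 5.1: demand price = 163 − 2·5.1 = 152.8; supply price = 115.9 + 1.2·5.1 = 122.02.
ΔQ = 14.7188 − 5.1 = 9.6188; wedge = 152.8 − 122.02 = 30.78.
Welfare loss = ½ × 9.6188 × 30.78 = 148.03.

148.03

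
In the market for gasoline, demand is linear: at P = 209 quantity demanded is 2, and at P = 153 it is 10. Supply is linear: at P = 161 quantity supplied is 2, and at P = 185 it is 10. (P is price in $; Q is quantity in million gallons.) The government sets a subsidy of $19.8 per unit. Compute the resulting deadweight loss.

Demand slope = (153 − 209)/(10 − 2) = −7, so P = 223 − 7Q.
Supply slope = (185 − 161)/(10 − 2) = 3, so P = 155 + 3Q.
Competitive equilibrium: 223 − 7Q = 155 + 3Q → Q* = 6.8, P* = 175.4.
The subsidy lowers effective supply by 19.8: P = 135.2 + 3Q.
New quantity: 223 − 7Q = 135.2 + 3Q → Q' = 8.78.
Overproduction ΔQ = 8.78 − 6.8 = 1.98; wedge = subsidy = 19.8.
Deadweight loss = ½ × 1.98 × 19.8 = $19.602 million.

$19.602 million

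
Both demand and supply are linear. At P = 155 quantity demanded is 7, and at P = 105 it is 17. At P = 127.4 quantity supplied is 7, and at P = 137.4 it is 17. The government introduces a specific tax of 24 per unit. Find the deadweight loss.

Demand slope = (105 − 155)/(17 − 7) = −5, so P = 190 − 5Q.
Supply slope = (137.4 − 127.4)/(17 − 7) = 1, so P = 120.4 + Q.
Competitive equilibrium: 190 − 5Q = 120.4 + Q → Q* = 11.6, P* = 132.
With the tax, the buyer price exceeds the seller price by 24: (190 − 5Q) − (120.4 + Q) = 24 → Q' = 7.6.
ΔQ = 11.6 − 7.6 = 4; the wedge equals the tax, 24.
Welfare loss = ½ × 4 × 24 = 48.

48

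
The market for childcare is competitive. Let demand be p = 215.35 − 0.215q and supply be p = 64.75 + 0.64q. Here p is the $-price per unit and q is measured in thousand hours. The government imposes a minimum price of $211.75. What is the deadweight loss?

$10861.55 thousand

Competitive equilibrium: 215.35 − 0.215q = 64.75 + 0.64q → q* = 176.1404, p* = 177.4798.
At the floor p = 211.75, quantity demanded = (215.35 − 211.75)/0.215 = 16.7442.
Sellers' marginal cost at q' = 16.7442: 64.75 + 0.64·16.7442 = 75.4663.
Δq = 176.1404 − 16.7442 = 159.3962; wedge = 211.75 − 75.4663 = 136.2837.
DWL = ½ × 159.3962 × 136.2837 = $10861.55 thousand.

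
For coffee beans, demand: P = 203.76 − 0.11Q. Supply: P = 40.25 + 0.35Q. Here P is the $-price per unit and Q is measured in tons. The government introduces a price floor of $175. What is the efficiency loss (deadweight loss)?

$2032.37

Competitive equilibrium: 203.76 − 0.11Q = 40.25 + 0.35Q → Q* = 355.4565, P* = 164.6598.
At the floor P = 175, quantity demanded = (203.76 − 175)/0.11 = 261.4545.
Sellers' marginal cost at Q' = 261.4545: 40.25 + 0.35·261.4545 = 131.7591.
ΔQ = 355.4565 − 261.4545 = 94.002; wedge = 175 − 131.7591 = 43.2409.
DWL = ½ × 94.002 × 43.2409 = $2032.37.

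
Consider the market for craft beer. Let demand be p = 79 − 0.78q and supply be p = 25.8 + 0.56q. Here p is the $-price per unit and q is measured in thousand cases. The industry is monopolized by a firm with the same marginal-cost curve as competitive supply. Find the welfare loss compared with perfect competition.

Competitive equilibrium: 79 − 0.78q = 25.8 + 0.56q → q* = 39.7015, p* = 48.0328.
Marginal revenue: MR = 79 − 1.56q. Set MR = MC: 79 − 1.56q = 25.8 + 0.56q → q_m = 25.0943.
Price p_m = 79 − 0.78·25.0943 = 59.4264; MC(q_m) = 25.8 + 0.56·25.0943 = 39.8528.
Competitive q* = 39.7015, so Δq = 14.6072; wedge = 59.4264 − 39.8528 = 19.5736.
DWL = ½ × 14.6072 × 19.5736 = $142.96 thousand.

$142.96 thousand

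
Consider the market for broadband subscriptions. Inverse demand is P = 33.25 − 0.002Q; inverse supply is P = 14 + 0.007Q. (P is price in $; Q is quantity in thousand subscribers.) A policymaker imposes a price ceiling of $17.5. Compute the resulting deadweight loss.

Competitive equilibrium: 33.25 − 0.002Q = 14 + 0.007Q → Q* = 2138.8889, P* = 28.9722.
At the ceiling P = 17.5, quantity supplied = (17.5 − 14)/0.007 = 500.
Willingness to pay at Q' = 500: 33.25 − 0.002·500 = 32.25.
ΔQ = 2138.8889 − 500 = 1638.8889; wedge = 32.25 − 17.5 = 14.75.
The triangle = ½ × 1638.8889 × 14.75 = $12086.81 thousand.

$12086.81 thousand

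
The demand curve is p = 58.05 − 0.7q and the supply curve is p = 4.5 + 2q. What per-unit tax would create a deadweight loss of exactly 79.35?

Competitive equilibrium: 58.05 − 0.7q = 4.5 + 2q → q* = 19.8333, p* = 44.1667.
A tax t gives Δq = t/2.7 and wedge t, so DWL = t²/5.4.
t²/5.4 = 79.35 → t² = 428.49 → t = 20.7.

20.7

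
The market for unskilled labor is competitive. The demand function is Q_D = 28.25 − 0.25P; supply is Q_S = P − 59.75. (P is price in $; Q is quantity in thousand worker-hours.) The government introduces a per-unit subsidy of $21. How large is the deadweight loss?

$44.10 thousand

In inverse form: demand P = 113 − 4Q, supply P = 59.75 + Q.
Competitive equilibrium: 113 − 4Q = 59.75 + Q → Q* = 10.65, P* = 70.4.
The subsidy lowers effective supply by 21: P = 38.75 + Q.
New quantity: 113 − 4Q = 38.75 + Q → Q' = 14.85.
Overproduction ΔQ = 14.85 − 10.65 = 4.2; wedge = subsidy = 21.
The triangle = ½ × 4.2 × 21 = $44.10 thousand.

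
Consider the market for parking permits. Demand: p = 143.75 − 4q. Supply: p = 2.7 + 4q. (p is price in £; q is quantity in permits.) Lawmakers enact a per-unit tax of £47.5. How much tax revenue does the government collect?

Competitive equilibrium: 143.75 − 4q = 2.7 + 4q → q* = 17.63125, p* = 73.225.
With the tax, the buyer price exceeds the seller price by 47.5: (143.75 − 4q) − (2.7 + 4q) = 47.5 → q' = 11.69375.
Tax revenue = 47.5 × 11.69375 = £555.45.

£555.45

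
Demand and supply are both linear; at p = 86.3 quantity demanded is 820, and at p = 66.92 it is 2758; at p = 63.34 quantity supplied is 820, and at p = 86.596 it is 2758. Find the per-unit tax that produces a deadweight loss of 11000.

Demand slope = (66.92 − 86.3)/(2758 − 820) = −0.01, so p = 94.5 − 0.01q.
Supply slope = (86.596 − 63.34)/(2758 − 820) = 0.012, so p = 53.5 + 0.012q.
Competitive equilibrium: 94.5 − 0.01q = 53.5 + 0.012q → q* = 1863.6364, p* = 75.8636.
A tax t gives Δq = t/0.022 and wedge t, so DWL = t²/0.044.
t²/0.044 = 11000 → t² = 484 → t = 22.

22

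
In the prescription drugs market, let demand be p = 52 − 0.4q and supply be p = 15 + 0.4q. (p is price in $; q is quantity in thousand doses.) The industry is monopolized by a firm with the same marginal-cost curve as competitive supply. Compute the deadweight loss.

$95.07 thousand

Competitive equilibrium: 52 − 0.4q = 15 + 0.4q → q* = 46.25, p* = 33.5.
Marginal revenue: MR = 52 − 0.8q. Set MR = MC: 52 − 0.8q = 15 + 0.4q → q_m = 30.8333.
Price p_m = 52 − 0.4·30.8333 = 39.6667; MC(q_m) = 15 + 0.4·30.8333 = 27.3333.
Competitive q* = 46.25, so Δq = 15.4167; wedge = 39.6667 − 27.3333 = 12.3334.
Welfare loss = ½ × 15.4167 × 12.3334 = $95.07 thousand.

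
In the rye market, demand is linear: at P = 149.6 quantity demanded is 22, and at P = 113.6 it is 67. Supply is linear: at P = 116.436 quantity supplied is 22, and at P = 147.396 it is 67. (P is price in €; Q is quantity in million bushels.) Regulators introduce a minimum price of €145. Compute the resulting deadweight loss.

€203.48 million

Demand slope = (113.6 − 149.6)/(67 − 22) = −0.8, so P = 167.2 − 0.8Q.
Supply slope = (147.396 − 116.436)/(67 − 22) = 0.688, so P = 101.3 + 0.688Q.
Competitive equilibrium: 167.2 − 0.8Q = 101.3 + 0.688Q → Q* = 44.2876, P* = 131.7699.
At the floor P = 145, quantity demanded = (167.2 − 145)/0.8 = 27.75.
Sellers' marginal cost at Q' = 27.75: 101.3 + 0.688·27.75 = 120.392.
ΔQ = 44.2876 − 27.75 = 16.5376; wedge = 145 − 120.392 = 24.608.
Welfare loss = ½ × 16.5376 × 24.608 = €203.48 million.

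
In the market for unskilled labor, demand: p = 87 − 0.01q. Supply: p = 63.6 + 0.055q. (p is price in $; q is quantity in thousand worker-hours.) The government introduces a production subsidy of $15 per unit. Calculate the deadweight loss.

$1730.77 thousand

Competitive equilibrium: 87 − 0.01q = 63.6 + 0.055q → q* = 360, p* = 83.4.
The subsidy lowers effective supply by 15: p = 48.6 + 0.055q.
New quantity: 87 − 0.01q = 48.6 + 0.055q → q' = 590.7692.
Overproduction Δq = 590.7692 − 360 = 230.7692; wedge = subsidy = 15.
Deadweight loss = ½ × 230.7692 × 15 = $1730.77 thousand.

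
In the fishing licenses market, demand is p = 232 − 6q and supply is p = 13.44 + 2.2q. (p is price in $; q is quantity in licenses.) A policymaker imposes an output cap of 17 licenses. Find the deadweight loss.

$382.09

Competitive equilibrium: 232 − 6q = 13.44 + 2.2q → q* = 26.6537, p* = 72.078.
At q = 17: demand price = 232 − 6·17 = 130; supply price = 13.44 + 2.2·17 = 50.84.
Δq = 26.6537 − 17 = 9.6537; wedge = 130 − 50.84 = 79.16.
Welfare loss = ½ × 9.6537 × 79.16 = $382.09.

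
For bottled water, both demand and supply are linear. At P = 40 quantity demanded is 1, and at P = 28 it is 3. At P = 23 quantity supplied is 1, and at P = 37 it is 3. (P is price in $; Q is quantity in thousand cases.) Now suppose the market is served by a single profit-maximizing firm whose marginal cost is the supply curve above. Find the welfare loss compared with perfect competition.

$3.45 thousand

Demand slope = (28 − 40)/(3 − 1) = −6, so P = 46 − 6Q.
Supply slope = (37 − 23)/(3 − 1) = 7, so P = 16 + 7Q.
Competitive equilibrium: 46 − 6Q = 16 + 7Q → Q* = 2.3077, P* = 32.1538.
Marginal revenue: MR = 46 − 12Q. Set MR = MC: 46 − 12Q = 16 + 7Q → Q_m = 1.5789.
Price P_m = 46 − 6·1.5789 = 36.5266; MC(Q_m) = 16 + 7·1.5789 = 27.0523.
Competitive Q* = 2.3077, so ΔQ = 0.7288; wedge = 36.5266 − 27.0523 = 9.4743.
The triangle = ½ × 0.7288 × 9.4743 = $3.45 thousand.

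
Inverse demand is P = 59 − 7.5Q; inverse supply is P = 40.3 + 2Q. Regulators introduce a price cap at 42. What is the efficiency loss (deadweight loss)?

5.94

Competitive equilibrium: 59 − 7.5Q = 40.3 + 2Q → Q* = 1.9684, P* = 44.2368.
At the ceiling P = 42, quantity supplied = (42 − 40.3)/2 = 0.85.
Willingness to pay at Q' = 0.85: 59 − 7.5·0.85 = 52.625.
ΔQ = 1.9684 − 0.85 = 1.1184; wedge = 52.625 − 42 = 10.625.
The triangle = ½ × 1.1184 × 10.625 = 5.94.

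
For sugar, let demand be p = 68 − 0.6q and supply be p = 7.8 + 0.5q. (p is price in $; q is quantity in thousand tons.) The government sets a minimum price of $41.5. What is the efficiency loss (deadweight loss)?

Competitive equilibrium: 68 − 0.6q = 7.8 + 0.5q → q* = 54.7273, p* = 35.1636.
At the floor p = 41.5, quantity demanded = (68 − 41.5)/0.6 = 44.1667.
Sellers' marginal cost at q' = 44.1667: 7.8 + 0.5·44.1667 = 29.8834.
Δq = 54.7273 − 44.1667 = 10.5606; wedge = 41.5 − 29.8834 = 11.6166.
Welfare loss = ½ × 10.5606 × 11.6166 = $61.34 thousand.

$61.34 thousand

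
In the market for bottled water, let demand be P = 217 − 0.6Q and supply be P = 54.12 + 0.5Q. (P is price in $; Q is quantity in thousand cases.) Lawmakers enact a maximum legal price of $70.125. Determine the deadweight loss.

Competitive equilibrium: 217 − 0.6Q = 54.12 + 0.5Q → Q* = 148.07273, P* = 128.15636.
At the ceiling P = 70.125, quantity supplied = (70.125 − 54.12)/0.5 = 32.01.
Willingness to pay at Q' = 32.01: 217 − 0.6·32.01 = 197.794.
ΔQ = 148.07273 − 32.01 = 116.06273; wedge = 197.794 − 70.125 = 127.669.
DWL = ½ × 116.06273 × 127.669 = $7408.81 thousand.

$7408.81 thousand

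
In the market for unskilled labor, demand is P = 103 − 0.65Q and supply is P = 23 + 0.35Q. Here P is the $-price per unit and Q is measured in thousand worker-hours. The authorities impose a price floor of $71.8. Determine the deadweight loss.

Competitive equilibrium: 103 − 0.65Q = 23 + 0.35Q → Q* = 80, P* = 51.
At the floor P = 71.8, quantity demanded = (103 − 71.8)/0.65 = 48.
Sellers' marginal cost at Q' = 48: 23 + 0.35·48 = 39.8.
ΔQ = 80 − 48 = 32; wedge = 71.8 − 39.8 = 32.
DWL = ½ × 32 × 32 = $512 thousand.

$512 thousand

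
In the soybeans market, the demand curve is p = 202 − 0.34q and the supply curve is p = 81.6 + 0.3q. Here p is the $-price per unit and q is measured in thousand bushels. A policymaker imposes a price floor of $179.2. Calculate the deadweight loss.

$4690.25 thousand

Competitive equilibrium: 202 − 0.34q = 81.6 + 0.3q → q* = 188.125, p* = 138.0375.
At the floor p = 179.2, quantity demanded = (202 − 179.2)/0.34 = 67.0588.
Sellers' marginal cost at q' = 67.0588: 81.6 + 0.3·67.0588 = 101.7176.
Δq = 188.125 − 67.0588 = 121.0662; wedge = 179.2 − 101.7176 = 77.4824.
Welfare loss = ½ × 121.0662 × 77.4824 = $4690.25 thousand.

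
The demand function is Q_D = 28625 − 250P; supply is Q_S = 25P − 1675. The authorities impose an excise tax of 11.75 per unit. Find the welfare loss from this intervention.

1568.89

In inverse form: demand P = 114.5 − 0.004Q, supply P = 67 + 0.04Q.
Competitive equilibrium: 114.5 − 0.004Q = 67 + 0.04Q → Q* = 1079.5455, P* = 110.1818.
With the tax, the buyer price exceeds the seller price by 11.75: (114.5 − 0.004Q) − (67 + 0.04Q) = 11.75 → Q' = 812.5.
ΔQ = 1079.5455 − 812.5 = 267.0455; the wedge equals the tax, 11.75.
DWL = ½ × 267.0455 × 11.75 = 1568.89.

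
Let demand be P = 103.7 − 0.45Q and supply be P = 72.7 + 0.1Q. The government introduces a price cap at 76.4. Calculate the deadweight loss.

103.11

Competitive equilibrium: 103.7 − 0.45Q = 72.7 + 0.1Q → Q* = 56.3636, P* = 78.3364.
At the ceiling P = 76.4, quantity supplied = (76.4 − 72.7)/0.1 = 37.
Willingness to pay at Q' = 37: 103.7 − 0.45·37 = 87.05.
ΔQ = 56.3636 − 37 = 19.3636; wedge = 87.05 − 76.4 = 10.65.
The triangle = ½ × 19.3636 × 10.65 = 103.11.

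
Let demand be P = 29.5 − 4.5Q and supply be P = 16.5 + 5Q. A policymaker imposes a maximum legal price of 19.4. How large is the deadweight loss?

2.95

Competitive equilibrium: 29.5 − 4.5Q = 16.5 + 5Q → Q* = 1.3684, P* = 23.3421.
At the ceiling P = 19.4, quantity supplied = (19.4 − 16.5)/5 = 0.58.
Willingness to pay at Q' = 0.58: 29.5 − 4.5·0.58 = 26.89.
ΔQ = 1.3684 − 0.58 = 0.7884; wedge = 26.89 − 19.4 = 7.49.
Deadweight loss = ½ × 0.7884 × 7.49 = 2.95.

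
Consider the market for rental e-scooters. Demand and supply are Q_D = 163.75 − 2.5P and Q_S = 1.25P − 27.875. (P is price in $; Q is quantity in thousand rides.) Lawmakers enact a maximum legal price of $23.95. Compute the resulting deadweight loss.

In inverse form: demand P = 65.5 − 0.4Q, supply P = 22.3 + 0.8Q.
Competitive equilibrium: 65.5 − 0.4Q = 22.3 + 0.8Q → Q* = 36, P* = 51.1.
At the ceiling P = 23.95, quantity supplied = (23.95 − 22.3)/0.8 = 2.0625.
Willingness to pay at Q' = 2.0625: 65.5 − 0.4·2.0625 = 64.675.
ΔQ = 36 − 2.0625 = 33.9375; wedge = 64.675 − 23.95 = 40.725.
The triangle = ½ × 33.9375 × 40.725 = $691.05 thousand.

$691.05 thousand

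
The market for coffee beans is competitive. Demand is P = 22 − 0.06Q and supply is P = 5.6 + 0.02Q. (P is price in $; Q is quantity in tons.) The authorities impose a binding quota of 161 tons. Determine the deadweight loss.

$77.44

Competitive equilibrium: 22 − 0.06Q = 5.6 + 0.02Q → Q* = 205, P* = 9.7.
At Q = 161: demand price = 22 − 0.06·161 = 12.34; supply price = 5.6 + 0.02·161 = 8.82.
ΔQ = 205 − 161 = 44; wedge = 12.34 − 8.82 = 3.52.
DWL = ½ × 44 × 3.52 = $77.44.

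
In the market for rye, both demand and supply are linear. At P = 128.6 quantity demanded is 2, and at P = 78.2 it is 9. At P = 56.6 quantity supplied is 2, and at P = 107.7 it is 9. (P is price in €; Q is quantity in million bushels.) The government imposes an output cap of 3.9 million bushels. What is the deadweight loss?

€68.13 million

Demand slope = (78.2 − 128.6)/(9 − 2) = −7.2, so P = 143 − 7.2Q.
Supply slope = (107.7 − 56.6)/(9 − 2) = 7.3, so P = 42 + 7.3Q.
Competitive equilibrium: 143 − 7.2Q = 42 + 7.3Q → Q* = 6.9655, P* = 92.8483.
At Q = 3.9: demand price = 143 − 7.2·3.9 = 114.92; supply price = 42 + 7.3·3.9 = 70.47.
ΔQ = 6.9655 − 3.9 = 3.0655; wedge = 114.92 − 70.47 = 44.45.
DWL = ½ × 3.0655 × 44.45 = €68.13 million.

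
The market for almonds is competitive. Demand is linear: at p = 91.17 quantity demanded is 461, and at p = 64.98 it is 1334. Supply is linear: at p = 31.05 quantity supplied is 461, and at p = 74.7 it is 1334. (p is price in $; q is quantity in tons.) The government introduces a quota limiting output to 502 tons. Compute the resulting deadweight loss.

$20192.41

Demand slope = (64.98 − 91.17)/(1334 − 461) = −0.03, so p = 105 − 0.03q.
Supply slope = (74.7 − 31.05)/(1334 − 461) = 0.05, so p = 8 + 0.05q.
Competitive equilibrium: 105 − 0.03q = 8 + 0.05q → q* = 1212.5, p* = 68.625.
At q = 502: demand price = 105 − 0.03·502 = 89.94; supply price = 8 + 0.05·502 = 33.1.
Δq = 1212.5 − 502 = 710.5; wedge = 89.94 − 33.1 = 56.84.
DWL = ½ × 710.5 × 56.84 = $20192.41.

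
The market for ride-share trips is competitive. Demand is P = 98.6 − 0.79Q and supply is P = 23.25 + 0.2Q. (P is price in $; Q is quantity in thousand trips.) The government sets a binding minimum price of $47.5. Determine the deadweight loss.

Competitive equilibrium: 98.6 − 0.79Q = 23.25 + 0.2Q → Q* = 76.1111, P* = 38.4722.
At the floor P = 47.5, quantity demanded = (98.6 − 47.5)/0.79 = 64.6835.
Sellers' marginal cost at Q' = 64.6835: 23.25 + 0.2·64.6835 = 36.1867.
ΔQ = 76.1111 − 64.6835 = 11.4276; wedge = 47.5 − 36.1867 = 11.3133.
The triangle = ½ × 11.4276 × 11.3133 = $64.64 thousand.

$64.64 thousand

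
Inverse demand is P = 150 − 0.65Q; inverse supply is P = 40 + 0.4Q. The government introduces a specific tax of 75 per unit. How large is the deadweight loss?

2678.57

Competitive equilibrium: 150 − 0.65Q = 40 + 0.4Q → Q* = 104.7619, P* = 81.9048.
With the tax, the buyer price exceeds the seller price by 75: (150 − 0.65Q) − (40 + 0.4Q) = 75 → Q' = 33.3333.
ΔQ = 104.7619 − 33.3333 = 71.4286; the wedge equals the tax, 75.
Welfare loss = ½ × 71.4286 × 75 = 2678.57.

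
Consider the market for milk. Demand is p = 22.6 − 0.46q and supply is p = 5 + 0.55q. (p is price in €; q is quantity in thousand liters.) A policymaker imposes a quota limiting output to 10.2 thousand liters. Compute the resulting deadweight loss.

Competitive equilibrium: 22.6 − 0.46q = 5 + 0.55q → q* = 17.4257, p* = 14.5842.
At q = 10.2: demand price = 22.6 − 0.46·10.2 = 17.908; supply price = 5 + 0.55·10.2 = 10.61.
Δq = 17.4257 − 10.2 = 7.2257; wedge = 17.908 − 10.61 = 7.298.
The triangle = ½ × 7.2257 × 7.298 = €26.37 thousand.

€26.37 thousand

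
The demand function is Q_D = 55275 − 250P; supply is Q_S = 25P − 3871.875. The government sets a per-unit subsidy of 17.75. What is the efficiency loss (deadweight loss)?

3580.26

In inverse form: demand P = 221.1 − 0.004Q, supply P = 154.875 + 0.04Q.
Competitive equilibrium: 221.1 − 0.004Q = 154.875 + 0.04Q → Q* = 1505.1136, P* = 215.0795.
The subsidy lowers effective supply by 17.75: P = 137.125 + 0.04Q.
New quantity: 221.1 − 0.004Q = 137.125 + 0.04Q → Q' = 1908.5227.
Overproduction ΔQ = 1908.5227 − 1505.1136 = 403.4091; wedge = subsidy = 17.75.
The triangle = ½ × 403.4091 × 17.75 = 3580.26.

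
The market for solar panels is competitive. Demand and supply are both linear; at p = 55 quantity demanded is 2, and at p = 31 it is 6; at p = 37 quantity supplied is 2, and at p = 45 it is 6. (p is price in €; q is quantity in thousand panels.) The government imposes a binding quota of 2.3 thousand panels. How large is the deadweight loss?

Demand slope = (31 − 55)/(6 − 2) = −6, so p = 67 − 6q.
Supply slope = (45 − 37)/(6 − 2) = 2, so p = 33 + 2q.
Competitive equilibrium: 67 − 6q = 33 + 2q → q* = 4.25, p* = 41.5.
At q = 2.3: demand price = 67 − 6·2.3 = 53.2; supply price = 33 + 2·2.3 = 37.6.
Δq = 4.25 − 2.3 = 1.95; wedge = 53.2 − 37.6 = 15.6.
Deadweight loss = ½ × 1.95 × 15.6 = €15.21 thousand.

€15.21 thousand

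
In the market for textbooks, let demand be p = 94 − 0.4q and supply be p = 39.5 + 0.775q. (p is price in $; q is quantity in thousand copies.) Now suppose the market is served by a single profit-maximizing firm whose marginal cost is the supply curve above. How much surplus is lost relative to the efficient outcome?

Competitive equilibrium: 94 − 0.4q = 39.5 + 0.775q → q* = 46.383, p* = 75.4468.
Marginal revenue: MR = 94 − 0.8q. Set MR = MC: 94 − 0.8q = 39.5 + 0.775q → q_m = 34.6032.
Price p_m = 94 − 0.4·34.6032 = 80.1587; MC(q_m) = 39.5 + 0.775·34.6032 = 66.3175.
Competitive q* = 46.383, so Δq = 11.7798; wedge = 80.1587 − 66.3175 = 13.8412.
Deadweight loss = ½ × 11.7798 × 13.8412 = $81.52 thousand.

$81.52 thousand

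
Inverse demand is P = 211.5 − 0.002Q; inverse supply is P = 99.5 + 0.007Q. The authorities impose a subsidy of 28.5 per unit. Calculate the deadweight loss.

45125

Competitive equilibrium: 211.5 − 0.002Q = 99.5 + 0.007Q → Q* = 12444.4444, P* = 186.6111.
The subsidy lowers effective supply by 28.5: P = 71 + 0.007Q.
New quantity: 211.5 − 0.002Q = 71 + 0.007Q → Q' = 15611.1111.
Overproduction ΔQ = 15611.1111 − 12444.4444 = 3166.6667; wedge = subsidy = 28.5.
DWL = ½ × 3166.6667 × 28.5 = 45125.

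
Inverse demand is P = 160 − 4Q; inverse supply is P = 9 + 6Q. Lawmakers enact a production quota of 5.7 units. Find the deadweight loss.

441.80

Competitive equilibrium: 160 − 4Q = 9 + 6Q → Q* = 15.1, P* = 99.6.
At Q = 5.7: demand price = 160 − 4·5.7 = 137.2; supply price = 9 + 6·5.7 = 43.2.
ΔQ = 15.1 − 5.7 = 9.4; wedge = 137.2 − 43.2 = 94.
The triangle = ½ × 9.4 × 94 = 441.80.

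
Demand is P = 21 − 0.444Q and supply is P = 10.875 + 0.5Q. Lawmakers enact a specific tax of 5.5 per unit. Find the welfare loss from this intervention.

Competitive equilibrium: 21 − 0.444Q = 10.875 + 0.5Q → Q* = 10.7256, P* = 16.2378.
With the tax, the buyer price exceeds the seller price by 5.5: (21 − 0.444Q) − (10.875 + 0.5Q) = 5.5 → Q' = 4.8994.
ΔQ = 10.7256 − 4.8994 = 5.8262; the wedge equals the tax, 5.5.
Welfare loss = ½ × 5.8262 × 5.5 = 16.02.

16.02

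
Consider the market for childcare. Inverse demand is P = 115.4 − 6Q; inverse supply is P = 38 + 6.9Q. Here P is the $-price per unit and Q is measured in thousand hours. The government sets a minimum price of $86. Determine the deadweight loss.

Competitive equilibrium: 115.4 − 6Q = 38 + 6.9Q → Q* = 6, P* = 79.4.
At the floor P = 86, quantity demanded = (115.4 − 86)/6 = 4.9.
Sellers' marginal cost at Q' = 4.9: 38 + 6.9·4.9 = 71.81.
ΔQ = 6 − 4.9 = 1.1; wedge = 86 − 71.81 = 14.19.
The triangle = ½ × 1.1 × 14.19 = $7.80 thousand.

$7.80 thousand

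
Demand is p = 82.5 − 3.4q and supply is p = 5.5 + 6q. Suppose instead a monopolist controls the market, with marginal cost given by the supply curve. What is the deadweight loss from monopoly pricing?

Competitive equilibrium: 82.5 − 3.4q = 5.5 + 6q → q* = 8.1915, p* = 54.6489.
Marginal revenue: MR = 82.5 − 6.8q. Set MR = MC: 82.5 − 6.8q = 5.5 + 6q → q_m = 6.0156.
Price p_m = 82.5 − 3.4·6.0156 = 62.047; MC(q_m) = 5.5 + 6·6.0156 = 41.5936.
Competitive q* = 8.1915, so Δq = 2.1759; wedge = 62.047 − 41.5936 = 20.4534.
The triangle = ½ × 2.1759 × 20.4534 = 22.25.

22.25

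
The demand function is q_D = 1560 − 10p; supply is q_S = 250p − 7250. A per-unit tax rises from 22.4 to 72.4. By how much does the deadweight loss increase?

In inverse form: demand p = 156 − 0.1q, supply p = 29 + 0.004q.
Competitive equilibrium: 156 − 0.1q = 29 + 0.004q → q* = 1221.1538, p* = 33.8846.
For a per-unit tax t: Δq = t/0.104, so DWL = ½·t·(t/0.104) = t²/0.208.
At t = 22.4: DWL = 2412.308. At t = 72.4: DWL = 25200.769.
Increase = 25200.769 − 2412.308 = 22788.46.

22788.46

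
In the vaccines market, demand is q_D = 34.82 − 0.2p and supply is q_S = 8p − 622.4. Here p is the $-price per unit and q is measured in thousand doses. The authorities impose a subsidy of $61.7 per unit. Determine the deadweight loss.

$371.40 thousand

In inverse form: demand p = 174.1 − 5q, supply p = 77.8 + 0.125q.
Competitive equilibrium: 174.1 − 5q = 77.8 + 0.125q → q* = 18.79024, p* = 80.14878.
The subsidy lowers effective supply by 61.7: p = 16.1 + 0.125q.
New quantity: 174.1 − 5q = 16.1 + 0.125q → q' = 30.82927.
Overproduction Δq = 30.82927 − 18.79024 = 12.03903; wedge = subsidy = 61.7.
Welfare loss = ½ × 12.03903 × 61.7 = $371.40 thousand.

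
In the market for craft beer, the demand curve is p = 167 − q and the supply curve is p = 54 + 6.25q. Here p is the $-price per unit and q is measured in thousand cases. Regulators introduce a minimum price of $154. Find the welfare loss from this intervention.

Competitive equilibrium: 167 − q = 54 + 6.25q → q* = 15.5862, p* = 151.4138.
At the floor p = 154, quantity demanded = (167 − 154)/1 = 13.
Sellers' marginal cost at q' = 13: 54 + 6.25·13 = 135.25.
Δq = 15.5862 − 13 = 2.5862; wedge = 154 − 135.25 = 18.75.
DWL = ½ × 2.5862 × 18.75 = $24.25 thousand.

$24.25 thousand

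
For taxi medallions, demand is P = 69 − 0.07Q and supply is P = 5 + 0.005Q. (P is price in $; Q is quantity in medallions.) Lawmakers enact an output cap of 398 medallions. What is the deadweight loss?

$7774.82

Competitive equilibrium: 69 − 0.07Q = 5 + 0.005Q → Q* = 853.3333, P* = 9.2667.
At Q = 398: demand price = 69 − 0.07·398 = 41.14; supply price = 5 + 0.005·398 = 6.99.
ΔQ = 853.3333 − 398 = 455.3333; wedge = 41.14 − 6.99 = 34.15.
Deadweight loss = ½ × 455.3333 × 34.15 = $7774.82.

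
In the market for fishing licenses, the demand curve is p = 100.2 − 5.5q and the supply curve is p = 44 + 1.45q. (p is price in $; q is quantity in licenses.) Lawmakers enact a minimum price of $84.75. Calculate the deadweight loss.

$96.78

Competitive equilibrium: 100.2 − 5.5q = 44 + 1.45q → q* = 8.0863, p* = 55.7252.
At the floor p = 84.75, quantity demanded = (100.2 − 84.75)/5.5 = 2.8091.
Sellers' marginal cost at q' = 2.8091: 44 + 1.45·2.8091 = 48.0732.
Δq = 8.0863 − 2.8091 = 5.2772; wedge = 84.75 − 48.0732 = 36.6768.
The triangle = ½ × 5.2772 × 36.6768 = $96.78.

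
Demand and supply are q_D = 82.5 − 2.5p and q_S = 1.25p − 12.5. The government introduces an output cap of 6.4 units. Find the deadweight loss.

In inverse form: demand p = 33 − 0.4q, supply p = 10 + 0.8q.
Competitive equilibrium: 33 − 0.4q = 10 + 0.8q → q* = 19.1667, p* = 25.3333.
At q = 6.4: demand price = 33 − 0.4·6.4 = 30.44; supply price = 10 + 0.8·6.4 = 15.12.
Δq = 19.1667 − 6.4 = 12.7667; wedge = 30.44 − 15.12 = 15.32.
Deadweight loss = ½ × 12.7667 × 15.32 = 97.79.

97.79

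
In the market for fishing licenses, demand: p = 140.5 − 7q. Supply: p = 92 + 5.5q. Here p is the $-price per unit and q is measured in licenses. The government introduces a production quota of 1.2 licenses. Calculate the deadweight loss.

Competitive equilibrium: 140.5 − 7q = 92 + 5.5q → q* = 3.88, p* = 113.34.
At q = 1.2: demand price = 140.5 − 7·1.2 = 132.1; supply price = 92 + 5.5·1.2 = 98.6.
Δq = 3.88 − 1.2 = 2.68; wedge = 132.1 − 98.6 = 33.5.
The triangle = ½ × 2.68 × 33.5 = $44.89.

$44.89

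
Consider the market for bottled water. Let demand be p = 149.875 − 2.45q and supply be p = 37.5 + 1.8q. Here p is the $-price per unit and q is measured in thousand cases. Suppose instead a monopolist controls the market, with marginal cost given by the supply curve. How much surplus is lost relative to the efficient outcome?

$198.66 thousand

Competitive equilibrium: 149.875 − 2.45q = 37.5 + 1.8q → q* = 26.4412, p* = 85.0941.
Marginal revenue: MR = 149.875 − 4.9q. Set MR = MC: 149.875 − 4.9q = 37.5 + 1.8q → q_m = 16.7724.
Price p_m = 149.875 − 2.45·16.7724 = 108.7826; MC(q_m) = 37.5 + 1.8·16.7724 = 67.6903.
Competitive q* = 26.4412, so Δq = 9.6688; wedge = 108.7826 − 67.6903 = 41.0923.
Welfare loss = ½ × 9.6688 × 41.0923 = $198.66 thousand.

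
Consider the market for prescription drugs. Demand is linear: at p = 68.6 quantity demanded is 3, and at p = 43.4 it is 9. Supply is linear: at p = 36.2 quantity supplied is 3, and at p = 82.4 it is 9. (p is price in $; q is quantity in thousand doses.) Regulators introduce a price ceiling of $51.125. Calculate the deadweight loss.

Demand slope = (43.4 − 68.6)/(9 − 3) = −4.2, so p = 81.2 − 4.2q.
Supply slope = (82.4 − 36.2)/(9 − 3) = 7.7, so p = 13.1 + 7.7q.
Competitive equilibrium: 81.2 − 4.2q = 13.1 + 7.7q → q* = 5.7227, p* = 57.1647.
At the ceiling p = 51.125, quantity supplied = (51.125 − 13.1)/7.7 = 4.9383.
Willingness to pay at q' = 4.9383: 81.2 − 4.2·4.9383 = 60.4591.
Δq = 5.7227 − 4.9383 = 0.7844; wedge = 60.4591 − 51.125 = 9.3341.
Welfare loss = ½ × 0.7844 × 9.3341 = $3.66 thousand.

$3.66 thousand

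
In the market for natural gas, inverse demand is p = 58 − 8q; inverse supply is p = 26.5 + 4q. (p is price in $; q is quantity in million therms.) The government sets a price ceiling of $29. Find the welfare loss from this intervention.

$24 million

Competitive equilibrium: 58 − 8q = 26.5 + 4q → q* = 2.625, p* = 37.
At the ceiling p = 29, quantity supplied = (29 − 26.5)/4 = 0.625.
Willingness to pay at q' = 0.625: 58 − 8·0.625 = 53.
Δq = 2.625 − 0.625 = 2; wedge = 53 − 29 = 24.
Welfare loss = ½ × 2 × 24 = $24 million.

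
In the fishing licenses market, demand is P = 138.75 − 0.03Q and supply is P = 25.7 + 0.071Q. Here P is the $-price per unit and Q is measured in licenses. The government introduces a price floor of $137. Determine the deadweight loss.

$56846.08

Competitive equilibrium: 138.75 − 0.03Q = 25.7 + 0.071Q → Q* = 1119.30693, P* = 105.17079.
At the floor P = 137, quantity demanded = (138.75 − 137)/0.03 = 58.33333.
Sellers' marginal cost at Q' = 58.33333: 25.7 + 0.071·58.33333 = 29.84167.
ΔQ = 1119.30693 − 58.33333 = 1060.9736; wedge = 137 − 29.84167 = 107.15833.
DWL = ½ × 1060.9736 × 107.15833 = $56846.08.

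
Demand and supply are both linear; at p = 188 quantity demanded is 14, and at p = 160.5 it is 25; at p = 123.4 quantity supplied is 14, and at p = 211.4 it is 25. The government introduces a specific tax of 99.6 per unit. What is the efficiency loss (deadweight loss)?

Demand slope = (160.5 − 188)/(25 − 14) = −2.5, so p = 223 − 2.5q.
Supply slope = (211.4 − 123.4)/(25 − 14) = 8, so p = 11.4 + 8q.
Competitive equilibrium: 223 − 2.5q = 11.4 + 8q → q* = 20.1524, p* = 172.619.
With the tax, the buyer price exceeds the seller price by 99.6: (223 − 2.5q) − (11.4 + 8q) = 99.6 → q' = 10.6667.
Δq = 20.1524 − 10.6667 = 9.4857; the wedge equals the tax, 99.6.
Welfare loss = ½ × 9.4857 × 99.6 = 472.39.

472.39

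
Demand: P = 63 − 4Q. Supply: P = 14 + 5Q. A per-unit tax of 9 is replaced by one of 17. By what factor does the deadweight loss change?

3.568

Competitive equilibrium: 63 − 4Q = 14 + 5Q → Q* = 5.4444, P* = 41.2222.
For a per-unit tax t: ΔQ = t/9, so DWL = ½·t·(t/9) = t²/18.
At t = 9: DWL = 4.5. At t = 17: DWL = 16.056.
Ratio = (17/9)² = 3.568.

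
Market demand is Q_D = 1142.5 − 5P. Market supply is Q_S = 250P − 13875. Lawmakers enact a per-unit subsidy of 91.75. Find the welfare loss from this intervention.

In inverse form: demand P = 228.5 − 0.2Q, supply P = 55.5 + 0.004Q.
Competitive equilibrium: 228.5 − 0.2Q = 55.5 + 0.004Q → Q* = 848.0392, P* = 58.8922.
The subsidy lowers effective supply by 91.75: P = 0.004Q − 36.25.
New quantity: 228.5 − 0.2Q = 0.004Q − 36.25 → Q' = 1297.7941.
Overproduction ΔQ = 1297.7941 − 848.0392 = 449.7549; wedge = subsidy = 91.75.
Welfare loss = ½ × 449.7549 × 91.75 = 20632.51.

20632.51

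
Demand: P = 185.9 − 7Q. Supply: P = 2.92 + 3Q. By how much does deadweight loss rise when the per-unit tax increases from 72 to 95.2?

193.952

Competitive equilibrium: 185.9 − 7Q = 2.92 + 3Q → Q* = 18.298, P* = 57.814.
For a per-unit tax t: ΔQ = t/10, so DWL = ½·t·(t/10) = t²/20.
At t = 72: DWL = 259.2. At t = 95.2: DWL = 453.152.
Increase = 453.152 − 259.2 = 193.952.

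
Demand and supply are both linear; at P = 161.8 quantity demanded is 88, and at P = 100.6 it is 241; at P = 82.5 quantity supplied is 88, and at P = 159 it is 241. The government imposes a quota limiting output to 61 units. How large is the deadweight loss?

Demand slope = (100.6 − 161.8)/(241 − 88) = −0.4, so P = 197 − 0.4Q.
Supply slope = (159 − 82.5)/(241 − 88) = 0.5, so P = 38.5 + 0.5Q.
Competitive equilibrium: 197 − 0.4Q = 38.5 + 0.5Q → Q* = 176.11111, P* = 126.55556.
At Q = 61: demand price = 197 − 0.4·61 = 172.6; supply price = 38.5 + 0.5·61 = 69.
ΔQ = 176.11111 − 61 = 115.11111; wedge = 172.6 − 69 = 103.6.
The triangle = ½ × 115.11111 × 103.6 = 5962.76.

5962.76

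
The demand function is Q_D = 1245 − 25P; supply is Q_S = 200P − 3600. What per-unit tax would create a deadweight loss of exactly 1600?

In inverse form: demand P = 49.8 − 0.04Q, supply P = 18 + 0.005Q.
Competitive equilibrium: 49.8 − 0.04Q = 18 + 0.005Q → Q* = 706.6667, P* = 21.5333.
A tax t gives ΔQ = t/0.045 and wedge t, so DWL = t²/0.09.
t²/0.09 = 1600 → t² = 144 → t = 12.

12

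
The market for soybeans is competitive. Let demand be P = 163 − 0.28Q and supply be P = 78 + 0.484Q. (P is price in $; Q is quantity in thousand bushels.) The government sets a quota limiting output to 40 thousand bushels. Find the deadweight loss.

$1939.60 thousand

Competitive equilibrium: 163 − 0.28Q = 78 + 0.484Q → Q* = 111.2565, P* = 131.8482.
At Q = 40: demand price = 163 − 0.28·40 = 151.8; supply price = 78 + 0.484·40 = 97.36.
ΔQ = 111.2565 − 40 = 71.2565; wedge = 151.8 − 97.36 = 54.44.
The triangle = ½ × 71.2565 × 54.44 = $1939.60 thousand.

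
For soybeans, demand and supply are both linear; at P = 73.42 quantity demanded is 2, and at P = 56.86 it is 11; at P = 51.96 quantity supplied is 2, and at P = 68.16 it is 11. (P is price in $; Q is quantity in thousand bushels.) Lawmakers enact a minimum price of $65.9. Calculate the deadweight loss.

Demand slope = (56.86 − 73.42)/(11 − 2) = −1.84, so P = 77.1 − 1.84Q.
Supply slope = (68.16 − 51.96)/(11 − 2) = 1.8, so P = 48.36 + 1.8Q.
Competitive equilibrium: 77.1 − 1.84Q = 48.36 + 1.8Q → Q* = 7.8956, P* = 62.5721.
At the floor P = 65.9, quantity demanded = (77.1 − 65.9)/1.84 = 6.087.
Sellers' marginal cost at Q' = 6.087: 48.36 + 1.8·6.087 = 59.3166.
ΔQ = 7.8956 − 6.087 = 1.8086; wedge = 65.9 − 59.3166 = 6.5834.
DWL = ½ × 1.8086 × 6.5834 = $5.95 thousand.

$5.95 thousand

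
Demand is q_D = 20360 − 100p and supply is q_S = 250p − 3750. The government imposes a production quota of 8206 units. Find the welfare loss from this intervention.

In inverse form: demand p = 203.6 − 0.01q, supply p = 15 + 0.004q.
Competitive equilibrium: 203.6 − 0.01q = 15 + 0.004q → q* = 13471.4286, p* = 68.8857.
At q = 8206: demand price = 203.6 − 0.01·8206 = 121.54; supply price = 15 + 0.004·8206 = 47.824.
Δq = 13471.4286 − 8206 = 5265.4286; wedge = 121.54 − 47.824 = 73.716.
DWL = ½ × 5265.4286 × 73.716 = 194073.17.

194073.17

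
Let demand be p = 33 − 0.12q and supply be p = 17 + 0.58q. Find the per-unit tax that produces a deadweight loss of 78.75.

Competitive equilibrium: 33 − 0.12q = 17 + 0.58q → q* = 22.8571, p* = 30.2571.
A tax t gives Δq = t/0.7 and wedge t, so DWL = t²/1.4.
t²/1.4 = 78.75 → t² = 110.25 → t = 10.5.

10.5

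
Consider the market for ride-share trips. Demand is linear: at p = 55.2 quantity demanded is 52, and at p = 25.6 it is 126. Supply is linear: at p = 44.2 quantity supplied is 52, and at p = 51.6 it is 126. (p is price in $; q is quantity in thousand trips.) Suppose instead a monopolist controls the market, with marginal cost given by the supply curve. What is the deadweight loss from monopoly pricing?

$270.42 thousand

Demand slope = (25.6 − 55.2)/(126 − 52) = −0.4, so p = 76 − 0.4q.
Supply slope = (51.6 − 44.2)/(126 − 52) = 0.1, so p = 39 + 0.1q.
Competitive equilibrium: 76 − 0.4q = 39 + 0.1q → q* = 74, p* = 46.4.
Marginal revenue: MR = 76 − 0.8q. Set MR = MC: 76 − 0.8q = 39 + 0.1q → q_m = 41.1111.
Price p_m = 76 − 0.4·41.1111 = 59.5556; MC(q_m) = 39 + 0.1·41.1111 = 43.1111.
Competitive q* = 74, so Δq = 32.8889; wedge = 59.5556 − 43.1111 = 16.4445.
Welfare loss = ½ × 32.8889 × 16.4445 = $270.42 thousand.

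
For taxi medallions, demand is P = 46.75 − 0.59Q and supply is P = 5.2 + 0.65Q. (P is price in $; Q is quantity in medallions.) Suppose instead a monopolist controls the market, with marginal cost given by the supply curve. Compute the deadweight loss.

$72.36

Competitive equilibrium: 46.75 − 0.59Q = 5.2 + 0.65Q → Q* = 33.5081, P* = 26.9802.
Marginal revenue: MR = 46.75 − 1.18Q. Set MR = MC: 46.75 − 1.18Q = 5.2 + 0.65Q → Q_m = 22.7049.
Price P_m = 46.75 − 0.59·22.7049 = 33.3541; MC(Q_m) = 5.2 + 0.65·22.7049 = 19.9582.
Competitive Q* = 33.5081, so ΔQ = 10.8032; wedge = 33.3541 − 19.9582 = 13.3959.
DWL = ½ × 10.8032 × 13.3959 = $72.36.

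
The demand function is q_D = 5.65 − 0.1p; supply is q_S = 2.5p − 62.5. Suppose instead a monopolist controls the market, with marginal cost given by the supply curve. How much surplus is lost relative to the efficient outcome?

11.46

In inverse form: demand p = 56.5 − 10q, supply p = 25 + 0.4q.
Competitive equilibrium: 56.5 − 10q = 25 + 0.4q → q* = 3.0288, p* = 26.2115.
Marginal revenue: MR = 56.5 − 20q. Set MR = MC: 56.5 − 20q = 25 + 0.4q → q_m = 1.5441.
Price p_m = 56.5 − 10·1.5441 = 41.059; MC(q_m) = 25 + 0.4·1.5441 = 25.6176.
Competitive q* = 3.0288, so Δq = 1.4847; wedge = 41.059 − 25.6176 = 15.4414.
Welfare loss = ½ × 1.4847 × 15.4414 = 11.46.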